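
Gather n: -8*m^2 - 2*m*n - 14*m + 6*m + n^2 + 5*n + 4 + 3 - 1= -8*m^2 - 8*m + n^2 + n*(5 - 2*m) + 6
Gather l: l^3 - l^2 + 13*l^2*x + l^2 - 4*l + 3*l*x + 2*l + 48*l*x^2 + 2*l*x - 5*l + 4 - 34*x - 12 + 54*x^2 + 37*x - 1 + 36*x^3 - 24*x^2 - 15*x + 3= l^3 + 13*l^2*x + l*(48*x^2 + 5*x - 7) + 36*x^3 + 30*x^2 - 12*x - 6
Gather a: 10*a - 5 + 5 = 10*a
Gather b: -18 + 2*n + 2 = 2*n - 16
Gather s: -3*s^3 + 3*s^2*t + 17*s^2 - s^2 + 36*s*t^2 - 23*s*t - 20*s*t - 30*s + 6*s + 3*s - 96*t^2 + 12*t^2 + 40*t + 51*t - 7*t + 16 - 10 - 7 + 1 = -3*s^3 + s^2*(3*t + 16) + s*(36*t^2 - 43*t - 21) - 84*t^2 + 84*t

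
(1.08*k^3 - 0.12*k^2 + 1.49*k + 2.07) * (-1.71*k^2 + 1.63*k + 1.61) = -1.8468*k^5 + 1.9656*k^4 - 1.0047*k^3 - 1.3042*k^2 + 5.773*k + 3.3327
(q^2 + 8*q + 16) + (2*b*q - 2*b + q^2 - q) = 2*b*q - 2*b + 2*q^2 + 7*q + 16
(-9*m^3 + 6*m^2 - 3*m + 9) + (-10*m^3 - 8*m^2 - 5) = -19*m^3 - 2*m^2 - 3*m + 4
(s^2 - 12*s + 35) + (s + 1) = s^2 - 11*s + 36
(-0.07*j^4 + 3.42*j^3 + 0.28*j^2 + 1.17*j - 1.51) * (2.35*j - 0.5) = -0.1645*j^5 + 8.072*j^4 - 1.052*j^3 + 2.6095*j^2 - 4.1335*j + 0.755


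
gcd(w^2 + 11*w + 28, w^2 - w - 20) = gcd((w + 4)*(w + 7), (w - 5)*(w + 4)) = w + 4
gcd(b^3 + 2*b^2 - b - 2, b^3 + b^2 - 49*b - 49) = b + 1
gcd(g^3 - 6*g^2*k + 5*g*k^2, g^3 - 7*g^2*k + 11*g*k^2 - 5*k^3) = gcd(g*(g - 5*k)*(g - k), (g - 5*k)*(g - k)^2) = g^2 - 6*g*k + 5*k^2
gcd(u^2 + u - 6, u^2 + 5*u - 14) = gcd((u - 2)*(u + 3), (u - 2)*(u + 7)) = u - 2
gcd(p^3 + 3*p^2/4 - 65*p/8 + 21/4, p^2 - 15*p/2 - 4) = 1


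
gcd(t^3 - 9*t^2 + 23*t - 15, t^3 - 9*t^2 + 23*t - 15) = t^3 - 9*t^2 + 23*t - 15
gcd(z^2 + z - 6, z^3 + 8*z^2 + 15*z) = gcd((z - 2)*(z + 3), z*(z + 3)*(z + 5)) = z + 3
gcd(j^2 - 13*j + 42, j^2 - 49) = j - 7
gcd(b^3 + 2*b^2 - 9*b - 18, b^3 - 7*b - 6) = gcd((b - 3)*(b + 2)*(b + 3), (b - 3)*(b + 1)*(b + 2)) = b^2 - b - 6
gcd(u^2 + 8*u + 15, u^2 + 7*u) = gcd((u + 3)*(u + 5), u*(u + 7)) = 1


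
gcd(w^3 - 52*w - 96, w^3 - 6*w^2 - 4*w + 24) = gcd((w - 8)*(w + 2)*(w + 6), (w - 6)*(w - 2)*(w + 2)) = w + 2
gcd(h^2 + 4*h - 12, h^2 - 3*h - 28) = 1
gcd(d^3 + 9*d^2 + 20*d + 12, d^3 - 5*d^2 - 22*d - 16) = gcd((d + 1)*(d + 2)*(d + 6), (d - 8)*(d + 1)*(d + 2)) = d^2 + 3*d + 2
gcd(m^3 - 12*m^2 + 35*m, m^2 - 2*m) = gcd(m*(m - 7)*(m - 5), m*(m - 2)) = m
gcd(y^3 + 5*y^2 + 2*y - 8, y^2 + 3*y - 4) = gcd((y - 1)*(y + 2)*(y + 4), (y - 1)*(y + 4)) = y^2 + 3*y - 4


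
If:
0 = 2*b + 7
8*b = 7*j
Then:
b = -7/2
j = -4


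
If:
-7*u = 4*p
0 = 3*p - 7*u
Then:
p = 0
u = 0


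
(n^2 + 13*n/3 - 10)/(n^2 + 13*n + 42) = (n - 5/3)/(n + 7)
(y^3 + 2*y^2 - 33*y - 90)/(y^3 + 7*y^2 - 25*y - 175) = (y^2 - 3*y - 18)/(y^2 + 2*y - 35)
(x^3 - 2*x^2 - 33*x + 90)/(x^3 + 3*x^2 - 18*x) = (x - 5)/x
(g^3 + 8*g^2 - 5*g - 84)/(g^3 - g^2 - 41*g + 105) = (g + 4)/(g - 5)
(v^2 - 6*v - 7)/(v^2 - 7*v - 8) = (v - 7)/(v - 8)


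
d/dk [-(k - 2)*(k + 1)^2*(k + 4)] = -4*k^3 - 12*k^2 + 6*k + 14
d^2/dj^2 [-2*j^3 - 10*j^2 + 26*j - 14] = -12*j - 20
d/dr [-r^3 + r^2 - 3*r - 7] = -3*r^2 + 2*r - 3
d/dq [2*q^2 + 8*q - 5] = 4*q + 8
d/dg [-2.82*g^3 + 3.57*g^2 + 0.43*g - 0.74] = -8.46*g^2 + 7.14*g + 0.43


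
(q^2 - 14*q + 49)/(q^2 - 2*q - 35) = (q - 7)/(q + 5)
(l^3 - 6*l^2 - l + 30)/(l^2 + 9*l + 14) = (l^2 - 8*l + 15)/(l + 7)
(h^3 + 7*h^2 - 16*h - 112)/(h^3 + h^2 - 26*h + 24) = (h^2 + 11*h + 28)/(h^2 + 5*h - 6)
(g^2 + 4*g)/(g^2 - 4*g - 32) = g/(g - 8)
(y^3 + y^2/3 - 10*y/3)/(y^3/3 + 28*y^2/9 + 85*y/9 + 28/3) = 3*y*(3*y^2 + y - 10)/(3*y^3 + 28*y^2 + 85*y + 84)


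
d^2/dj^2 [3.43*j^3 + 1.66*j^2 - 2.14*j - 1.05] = 20.58*j + 3.32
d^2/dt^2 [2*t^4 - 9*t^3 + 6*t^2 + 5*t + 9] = 24*t^2 - 54*t + 12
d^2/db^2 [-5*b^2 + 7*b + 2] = -10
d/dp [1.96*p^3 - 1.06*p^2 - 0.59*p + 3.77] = 5.88*p^2 - 2.12*p - 0.59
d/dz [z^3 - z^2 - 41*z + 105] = 3*z^2 - 2*z - 41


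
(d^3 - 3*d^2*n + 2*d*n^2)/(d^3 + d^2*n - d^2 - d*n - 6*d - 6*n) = d*(-d^2 + 3*d*n - 2*n^2)/(-d^3 - d^2*n + d^2 + d*n + 6*d + 6*n)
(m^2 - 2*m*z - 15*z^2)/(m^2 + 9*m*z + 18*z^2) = (m - 5*z)/(m + 6*z)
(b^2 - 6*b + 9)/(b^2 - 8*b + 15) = (b - 3)/(b - 5)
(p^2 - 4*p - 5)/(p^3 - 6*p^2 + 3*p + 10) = 1/(p - 2)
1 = 1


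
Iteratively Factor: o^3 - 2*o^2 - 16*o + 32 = (o - 4)*(o^2 + 2*o - 8) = (o - 4)*(o - 2)*(o + 4)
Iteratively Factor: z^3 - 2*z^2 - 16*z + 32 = (z + 4)*(z^2 - 6*z + 8) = (z - 4)*(z + 4)*(z - 2)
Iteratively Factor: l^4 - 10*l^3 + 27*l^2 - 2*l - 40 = (l - 5)*(l^3 - 5*l^2 + 2*l + 8) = (l - 5)*(l + 1)*(l^2 - 6*l + 8) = (l - 5)*(l - 4)*(l + 1)*(l - 2)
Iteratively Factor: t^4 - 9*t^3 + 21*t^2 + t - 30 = (t - 5)*(t^3 - 4*t^2 + t + 6) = (t - 5)*(t - 2)*(t^2 - 2*t - 3) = (t - 5)*(t - 3)*(t - 2)*(t + 1)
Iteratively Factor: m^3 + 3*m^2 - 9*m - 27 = (m - 3)*(m^2 + 6*m + 9) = (m - 3)*(m + 3)*(m + 3)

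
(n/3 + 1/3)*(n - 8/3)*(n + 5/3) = n^3/3 - 49*n/27 - 40/27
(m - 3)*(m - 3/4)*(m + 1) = m^3 - 11*m^2/4 - 3*m/2 + 9/4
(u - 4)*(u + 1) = u^2 - 3*u - 4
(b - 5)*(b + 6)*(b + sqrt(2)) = b^3 + b^2 + sqrt(2)*b^2 - 30*b + sqrt(2)*b - 30*sqrt(2)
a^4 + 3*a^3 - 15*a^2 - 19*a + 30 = (a - 3)*(a - 1)*(a + 2)*(a + 5)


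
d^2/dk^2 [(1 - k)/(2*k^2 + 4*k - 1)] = 4*(-8*(k - 1)*(k + 1)^2 + (3*k + 1)*(2*k^2 + 4*k - 1))/(2*k^2 + 4*k - 1)^3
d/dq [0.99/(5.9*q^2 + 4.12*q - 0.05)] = (-11.682*q - 4.0788)/(5.9*q^2 + 4.12*q - 0.05)^2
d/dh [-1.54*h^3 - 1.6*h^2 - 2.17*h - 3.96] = -4.62*h^2 - 3.2*h - 2.17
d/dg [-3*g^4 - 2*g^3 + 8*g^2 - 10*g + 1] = -12*g^3 - 6*g^2 + 16*g - 10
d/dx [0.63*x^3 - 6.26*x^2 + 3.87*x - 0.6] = 1.89*x^2 - 12.52*x + 3.87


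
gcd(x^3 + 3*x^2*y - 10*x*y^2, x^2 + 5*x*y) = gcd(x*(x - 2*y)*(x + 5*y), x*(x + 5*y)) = x^2 + 5*x*y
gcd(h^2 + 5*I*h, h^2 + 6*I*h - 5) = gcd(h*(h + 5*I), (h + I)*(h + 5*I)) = h + 5*I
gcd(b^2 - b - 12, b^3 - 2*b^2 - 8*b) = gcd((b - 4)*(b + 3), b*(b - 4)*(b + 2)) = b - 4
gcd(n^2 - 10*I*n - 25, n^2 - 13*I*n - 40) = n - 5*I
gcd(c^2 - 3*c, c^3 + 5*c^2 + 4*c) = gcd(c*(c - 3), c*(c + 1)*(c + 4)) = c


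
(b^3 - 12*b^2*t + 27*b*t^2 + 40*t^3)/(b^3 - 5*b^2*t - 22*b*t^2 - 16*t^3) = (b - 5*t)/(b + 2*t)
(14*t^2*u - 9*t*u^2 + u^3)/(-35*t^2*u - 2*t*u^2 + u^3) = (-2*t + u)/(5*t + u)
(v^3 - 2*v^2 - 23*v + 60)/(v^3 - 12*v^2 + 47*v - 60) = (v + 5)/(v - 5)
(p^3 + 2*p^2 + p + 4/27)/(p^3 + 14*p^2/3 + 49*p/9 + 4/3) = (p + 1/3)/(p + 3)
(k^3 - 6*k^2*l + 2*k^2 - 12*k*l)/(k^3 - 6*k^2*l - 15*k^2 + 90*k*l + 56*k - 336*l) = k*(k + 2)/(k^2 - 15*k + 56)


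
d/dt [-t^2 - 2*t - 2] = -2*t - 2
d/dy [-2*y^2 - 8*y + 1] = -4*y - 8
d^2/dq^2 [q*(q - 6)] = 2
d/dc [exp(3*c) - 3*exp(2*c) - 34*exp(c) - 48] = (3*exp(2*c) - 6*exp(c) - 34)*exp(c)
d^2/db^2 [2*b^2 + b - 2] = 4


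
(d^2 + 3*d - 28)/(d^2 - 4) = (d^2 + 3*d - 28)/(d^2 - 4)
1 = 1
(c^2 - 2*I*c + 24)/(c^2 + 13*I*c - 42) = (c^2 - 2*I*c + 24)/(c^2 + 13*I*c - 42)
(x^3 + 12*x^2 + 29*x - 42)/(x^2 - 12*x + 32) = (x^3 + 12*x^2 + 29*x - 42)/(x^2 - 12*x + 32)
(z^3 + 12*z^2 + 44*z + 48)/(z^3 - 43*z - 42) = (z^2 + 6*z + 8)/(z^2 - 6*z - 7)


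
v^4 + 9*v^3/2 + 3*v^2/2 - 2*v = v*(v - 1/2)*(v + 1)*(v + 4)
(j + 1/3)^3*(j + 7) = j^4 + 8*j^3 + 22*j^2/3 + 64*j/27 + 7/27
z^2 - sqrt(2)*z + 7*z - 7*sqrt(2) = (z + 7)*(z - sqrt(2))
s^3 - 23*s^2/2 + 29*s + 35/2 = (s - 7)*(s - 5)*(s + 1/2)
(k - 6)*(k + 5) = k^2 - k - 30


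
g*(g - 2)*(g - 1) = g^3 - 3*g^2 + 2*g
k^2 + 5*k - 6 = (k - 1)*(k + 6)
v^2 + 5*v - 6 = (v - 1)*(v + 6)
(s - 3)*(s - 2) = s^2 - 5*s + 6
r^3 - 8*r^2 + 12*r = r*(r - 6)*(r - 2)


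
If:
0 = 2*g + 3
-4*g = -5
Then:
No Solution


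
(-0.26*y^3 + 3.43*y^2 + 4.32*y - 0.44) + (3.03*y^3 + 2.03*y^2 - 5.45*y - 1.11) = 2.77*y^3 + 5.46*y^2 - 1.13*y - 1.55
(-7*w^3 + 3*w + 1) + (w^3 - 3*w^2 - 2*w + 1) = -6*w^3 - 3*w^2 + w + 2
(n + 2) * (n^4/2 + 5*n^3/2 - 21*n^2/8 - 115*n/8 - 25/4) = n^5/2 + 7*n^4/2 + 19*n^3/8 - 157*n^2/8 - 35*n - 25/2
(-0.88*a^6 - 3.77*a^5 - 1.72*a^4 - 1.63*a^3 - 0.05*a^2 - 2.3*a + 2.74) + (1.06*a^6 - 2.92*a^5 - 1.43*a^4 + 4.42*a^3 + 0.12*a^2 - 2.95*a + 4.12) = 0.18*a^6 - 6.69*a^5 - 3.15*a^4 + 2.79*a^3 + 0.07*a^2 - 5.25*a + 6.86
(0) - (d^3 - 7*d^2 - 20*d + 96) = -d^3 + 7*d^2 + 20*d - 96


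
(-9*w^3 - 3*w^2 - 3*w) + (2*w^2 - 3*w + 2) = -9*w^3 - w^2 - 6*w + 2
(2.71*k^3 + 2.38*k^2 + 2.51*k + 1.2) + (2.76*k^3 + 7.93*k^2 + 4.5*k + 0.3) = 5.47*k^3 + 10.31*k^2 + 7.01*k + 1.5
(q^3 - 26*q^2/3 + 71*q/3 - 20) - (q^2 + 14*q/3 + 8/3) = q^3 - 29*q^2/3 + 19*q - 68/3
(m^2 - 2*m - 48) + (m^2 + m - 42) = 2*m^2 - m - 90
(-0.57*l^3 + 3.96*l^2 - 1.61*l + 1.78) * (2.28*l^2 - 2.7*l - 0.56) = -1.2996*l^5 + 10.5678*l^4 - 14.0436*l^3 + 6.1878*l^2 - 3.9044*l - 0.9968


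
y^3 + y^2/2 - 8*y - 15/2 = (y - 3)*(y + 1)*(y + 5/2)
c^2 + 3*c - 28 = (c - 4)*(c + 7)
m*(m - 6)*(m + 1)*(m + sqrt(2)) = m^4 - 5*m^3 + sqrt(2)*m^3 - 5*sqrt(2)*m^2 - 6*m^2 - 6*sqrt(2)*m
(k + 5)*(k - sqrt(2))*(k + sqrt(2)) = k^3 + 5*k^2 - 2*k - 10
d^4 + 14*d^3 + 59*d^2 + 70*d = d*(d + 2)*(d + 5)*(d + 7)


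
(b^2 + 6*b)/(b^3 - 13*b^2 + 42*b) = (b + 6)/(b^2 - 13*b + 42)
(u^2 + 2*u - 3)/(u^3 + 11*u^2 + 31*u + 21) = (u - 1)/(u^2 + 8*u + 7)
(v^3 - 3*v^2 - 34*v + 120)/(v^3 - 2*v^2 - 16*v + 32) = (v^2 + v - 30)/(v^2 + 2*v - 8)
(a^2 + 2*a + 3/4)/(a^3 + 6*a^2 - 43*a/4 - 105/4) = (2*a + 1)/(2*a^2 + 9*a - 35)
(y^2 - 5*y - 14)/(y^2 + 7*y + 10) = (y - 7)/(y + 5)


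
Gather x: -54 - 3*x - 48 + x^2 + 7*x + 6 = x^2 + 4*x - 96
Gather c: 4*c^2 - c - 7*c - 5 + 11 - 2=4*c^2 - 8*c + 4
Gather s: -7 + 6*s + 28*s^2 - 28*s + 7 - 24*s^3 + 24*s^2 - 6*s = -24*s^3 + 52*s^2 - 28*s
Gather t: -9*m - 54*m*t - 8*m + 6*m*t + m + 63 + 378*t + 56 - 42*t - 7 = -16*m + t*(336 - 48*m) + 112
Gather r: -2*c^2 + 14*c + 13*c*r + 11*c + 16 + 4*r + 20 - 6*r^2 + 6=-2*c^2 + 25*c - 6*r^2 + r*(13*c + 4) + 42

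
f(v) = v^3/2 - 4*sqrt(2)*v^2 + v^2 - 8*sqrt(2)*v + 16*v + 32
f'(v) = 3*v^2/2 - 8*sqrt(2)*v + 2*v - 8*sqrt(2) + 16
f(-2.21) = -6.50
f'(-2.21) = 32.60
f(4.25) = 6.19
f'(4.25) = -7.80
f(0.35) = 33.09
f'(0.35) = 1.61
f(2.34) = 23.87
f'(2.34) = -8.89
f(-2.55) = -18.52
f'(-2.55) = 38.19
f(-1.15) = 19.69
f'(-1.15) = 17.38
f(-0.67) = 26.62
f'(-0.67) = 11.60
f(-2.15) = -4.57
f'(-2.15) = 31.64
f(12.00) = 281.65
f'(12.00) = 108.92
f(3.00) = 17.65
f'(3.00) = -9.75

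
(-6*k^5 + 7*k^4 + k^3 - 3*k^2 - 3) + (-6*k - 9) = -6*k^5 + 7*k^4 + k^3 - 3*k^2 - 6*k - 12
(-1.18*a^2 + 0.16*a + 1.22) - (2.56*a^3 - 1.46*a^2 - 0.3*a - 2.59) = -2.56*a^3 + 0.28*a^2 + 0.46*a + 3.81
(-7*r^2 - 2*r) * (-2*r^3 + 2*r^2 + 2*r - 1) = 14*r^5 - 10*r^4 - 18*r^3 + 3*r^2 + 2*r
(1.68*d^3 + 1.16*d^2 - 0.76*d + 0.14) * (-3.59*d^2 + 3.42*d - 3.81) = -6.0312*d^5 + 1.5812*d^4 + 0.294799999999999*d^3 - 7.5214*d^2 + 3.3744*d - 0.5334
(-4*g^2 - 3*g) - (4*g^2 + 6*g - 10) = -8*g^2 - 9*g + 10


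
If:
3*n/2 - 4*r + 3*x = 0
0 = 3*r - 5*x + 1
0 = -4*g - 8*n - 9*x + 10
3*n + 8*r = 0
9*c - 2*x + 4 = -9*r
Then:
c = -15/31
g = 151/62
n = -8/31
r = 3/31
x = 8/31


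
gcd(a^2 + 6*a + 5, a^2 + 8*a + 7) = a + 1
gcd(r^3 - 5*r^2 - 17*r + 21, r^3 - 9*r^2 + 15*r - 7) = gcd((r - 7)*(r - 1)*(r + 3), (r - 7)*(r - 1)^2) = r^2 - 8*r + 7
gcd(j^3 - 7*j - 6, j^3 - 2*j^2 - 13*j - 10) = j^2 + 3*j + 2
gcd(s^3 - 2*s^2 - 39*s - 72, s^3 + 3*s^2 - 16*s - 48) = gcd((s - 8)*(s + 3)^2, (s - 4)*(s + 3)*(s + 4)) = s + 3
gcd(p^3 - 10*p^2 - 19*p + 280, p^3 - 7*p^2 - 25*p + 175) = p^2 - 2*p - 35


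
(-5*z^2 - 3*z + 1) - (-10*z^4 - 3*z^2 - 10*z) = 10*z^4 - 2*z^2 + 7*z + 1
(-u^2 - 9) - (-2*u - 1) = -u^2 + 2*u - 8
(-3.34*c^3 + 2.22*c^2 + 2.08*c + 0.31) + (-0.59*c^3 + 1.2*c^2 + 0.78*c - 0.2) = -3.93*c^3 + 3.42*c^2 + 2.86*c + 0.11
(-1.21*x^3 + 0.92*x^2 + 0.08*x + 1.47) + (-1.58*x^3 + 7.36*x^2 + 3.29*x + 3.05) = -2.79*x^3 + 8.28*x^2 + 3.37*x + 4.52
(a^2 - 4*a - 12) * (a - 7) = a^3 - 11*a^2 + 16*a + 84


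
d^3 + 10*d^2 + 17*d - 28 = (d - 1)*(d + 4)*(d + 7)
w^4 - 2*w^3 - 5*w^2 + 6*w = w*(w - 3)*(w - 1)*(w + 2)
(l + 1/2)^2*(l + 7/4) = l^3 + 11*l^2/4 + 2*l + 7/16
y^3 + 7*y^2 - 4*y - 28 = (y - 2)*(y + 2)*(y + 7)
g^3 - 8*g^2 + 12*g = g*(g - 6)*(g - 2)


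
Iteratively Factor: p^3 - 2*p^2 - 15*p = (p - 5)*(p^2 + 3*p) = (p - 5)*(p + 3)*(p)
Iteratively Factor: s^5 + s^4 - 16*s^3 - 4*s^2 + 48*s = (s + 2)*(s^4 - s^3 - 14*s^2 + 24*s) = (s + 2)*(s + 4)*(s^3 - 5*s^2 + 6*s) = (s - 3)*(s + 2)*(s + 4)*(s^2 - 2*s) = (s - 3)*(s - 2)*(s + 2)*(s + 4)*(s)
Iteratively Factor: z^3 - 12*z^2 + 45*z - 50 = (z - 5)*(z^2 - 7*z + 10) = (z - 5)*(z - 2)*(z - 5)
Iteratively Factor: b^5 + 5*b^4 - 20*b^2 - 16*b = (b + 1)*(b^4 + 4*b^3 - 4*b^2 - 16*b) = b*(b + 1)*(b^3 + 4*b^2 - 4*b - 16) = b*(b + 1)*(b + 4)*(b^2 - 4) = b*(b - 2)*(b + 1)*(b + 4)*(b + 2)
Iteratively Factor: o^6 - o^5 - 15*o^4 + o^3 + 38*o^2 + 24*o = (o + 1)*(o^5 - 2*o^4 - 13*o^3 + 14*o^2 + 24*o) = (o + 1)^2*(o^4 - 3*o^3 - 10*o^2 + 24*o) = o*(o + 1)^2*(o^3 - 3*o^2 - 10*o + 24) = o*(o + 1)^2*(o + 3)*(o^2 - 6*o + 8) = o*(o - 4)*(o + 1)^2*(o + 3)*(o - 2)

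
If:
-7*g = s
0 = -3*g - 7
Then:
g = -7/3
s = 49/3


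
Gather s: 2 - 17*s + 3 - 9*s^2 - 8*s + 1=-9*s^2 - 25*s + 6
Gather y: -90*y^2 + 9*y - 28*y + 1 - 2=-90*y^2 - 19*y - 1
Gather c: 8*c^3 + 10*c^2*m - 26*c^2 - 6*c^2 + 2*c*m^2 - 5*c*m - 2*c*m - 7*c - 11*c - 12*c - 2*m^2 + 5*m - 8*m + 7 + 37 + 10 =8*c^3 + c^2*(10*m - 32) + c*(2*m^2 - 7*m - 30) - 2*m^2 - 3*m + 54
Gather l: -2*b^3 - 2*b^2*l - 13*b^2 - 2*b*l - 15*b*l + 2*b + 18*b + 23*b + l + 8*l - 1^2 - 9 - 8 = -2*b^3 - 13*b^2 + 43*b + l*(-2*b^2 - 17*b + 9) - 18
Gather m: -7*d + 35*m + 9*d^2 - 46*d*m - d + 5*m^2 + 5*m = 9*d^2 - 8*d + 5*m^2 + m*(40 - 46*d)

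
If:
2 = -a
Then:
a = -2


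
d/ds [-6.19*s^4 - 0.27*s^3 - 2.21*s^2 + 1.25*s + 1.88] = -24.76*s^3 - 0.81*s^2 - 4.42*s + 1.25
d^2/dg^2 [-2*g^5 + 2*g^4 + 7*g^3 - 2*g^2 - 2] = -40*g^3 + 24*g^2 + 42*g - 4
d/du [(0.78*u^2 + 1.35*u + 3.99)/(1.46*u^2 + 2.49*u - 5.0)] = (-0.0287999999999995*u^2 - 19.4508*u - 16.6851)/(2.1316*u^4 + 7.2708*u^3 - 8.3999*u^2 - 24.9*u + 25.0)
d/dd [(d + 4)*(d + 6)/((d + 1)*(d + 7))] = 2*(-d^2 - 17*d - 61)/(d^4 + 16*d^3 + 78*d^2 + 112*d + 49)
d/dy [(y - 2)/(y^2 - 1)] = (y^2 - 2*y*(y - 2) - 1)/(y^2 - 1)^2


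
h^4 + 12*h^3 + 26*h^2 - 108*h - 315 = (h - 3)*(h + 3)*(h + 5)*(h + 7)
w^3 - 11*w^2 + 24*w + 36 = (w - 6)^2*(w + 1)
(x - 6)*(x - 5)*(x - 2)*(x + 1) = x^4 - 12*x^3 + 39*x^2 - 8*x - 60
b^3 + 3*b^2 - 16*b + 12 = (b - 2)*(b - 1)*(b + 6)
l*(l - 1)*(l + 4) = l^3 + 3*l^2 - 4*l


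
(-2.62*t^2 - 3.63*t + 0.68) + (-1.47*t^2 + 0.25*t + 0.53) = -4.09*t^2 - 3.38*t + 1.21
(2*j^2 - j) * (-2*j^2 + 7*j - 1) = -4*j^4 + 16*j^3 - 9*j^2 + j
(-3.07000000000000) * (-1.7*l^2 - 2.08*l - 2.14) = 5.219*l^2 + 6.3856*l + 6.5698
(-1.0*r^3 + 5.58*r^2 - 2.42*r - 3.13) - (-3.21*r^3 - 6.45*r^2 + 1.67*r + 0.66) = 2.21*r^3 + 12.03*r^2 - 4.09*r - 3.79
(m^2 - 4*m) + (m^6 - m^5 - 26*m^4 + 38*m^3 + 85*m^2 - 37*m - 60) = m^6 - m^5 - 26*m^4 + 38*m^3 + 86*m^2 - 41*m - 60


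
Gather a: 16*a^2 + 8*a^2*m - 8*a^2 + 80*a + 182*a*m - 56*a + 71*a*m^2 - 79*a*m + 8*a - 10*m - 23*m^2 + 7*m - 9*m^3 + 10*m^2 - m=a^2*(8*m + 8) + a*(71*m^2 + 103*m + 32) - 9*m^3 - 13*m^2 - 4*m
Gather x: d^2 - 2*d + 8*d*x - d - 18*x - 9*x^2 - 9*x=d^2 - 3*d - 9*x^2 + x*(8*d - 27)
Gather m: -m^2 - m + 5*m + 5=-m^2 + 4*m + 5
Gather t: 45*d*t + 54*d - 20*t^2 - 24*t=54*d - 20*t^2 + t*(45*d - 24)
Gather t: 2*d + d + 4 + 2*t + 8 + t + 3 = 3*d + 3*t + 15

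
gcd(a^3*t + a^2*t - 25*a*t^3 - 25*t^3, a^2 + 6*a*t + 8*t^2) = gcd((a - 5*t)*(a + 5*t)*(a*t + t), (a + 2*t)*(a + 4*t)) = 1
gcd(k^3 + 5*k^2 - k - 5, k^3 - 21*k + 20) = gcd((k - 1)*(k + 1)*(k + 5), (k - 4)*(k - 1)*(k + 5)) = k^2 + 4*k - 5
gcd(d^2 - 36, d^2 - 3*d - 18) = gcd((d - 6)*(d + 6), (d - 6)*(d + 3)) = d - 6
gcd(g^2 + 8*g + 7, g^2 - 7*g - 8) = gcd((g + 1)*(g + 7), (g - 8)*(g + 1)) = g + 1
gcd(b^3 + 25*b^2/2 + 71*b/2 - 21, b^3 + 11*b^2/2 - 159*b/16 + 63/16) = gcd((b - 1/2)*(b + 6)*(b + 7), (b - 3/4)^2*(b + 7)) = b + 7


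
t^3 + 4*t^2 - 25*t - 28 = (t - 4)*(t + 1)*(t + 7)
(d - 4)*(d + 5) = d^2 + d - 20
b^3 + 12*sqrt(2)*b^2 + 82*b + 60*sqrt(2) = (b + sqrt(2))*(b + 5*sqrt(2))*(b + 6*sqrt(2))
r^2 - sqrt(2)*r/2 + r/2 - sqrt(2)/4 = (r + 1/2)*(r - sqrt(2)/2)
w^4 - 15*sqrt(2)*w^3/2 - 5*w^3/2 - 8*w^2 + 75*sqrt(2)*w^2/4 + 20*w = w*(w - 5/2)*(w - 8*sqrt(2))*(w + sqrt(2)/2)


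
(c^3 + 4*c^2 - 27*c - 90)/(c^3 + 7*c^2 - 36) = (c - 5)/(c - 2)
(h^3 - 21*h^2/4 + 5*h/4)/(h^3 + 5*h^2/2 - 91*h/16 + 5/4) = 4*h*(h - 5)/(4*h^2 + 11*h - 20)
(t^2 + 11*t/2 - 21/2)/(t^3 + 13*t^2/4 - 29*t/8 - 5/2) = 4*(2*t^2 + 11*t - 21)/(8*t^3 + 26*t^2 - 29*t - 20)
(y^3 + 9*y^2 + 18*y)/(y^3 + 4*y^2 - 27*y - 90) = y/(y - 5)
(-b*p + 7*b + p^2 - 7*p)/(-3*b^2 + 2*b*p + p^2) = (p - 7)/(3*b + p)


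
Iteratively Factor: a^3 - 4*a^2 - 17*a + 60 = (a - 3)*(a^2 - a - 20) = (a - 5)*(a - 3)*(a + 4)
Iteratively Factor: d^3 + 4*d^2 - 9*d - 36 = (d - 3)*(d^2 + 7*d + 12) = (d - 3)*(d + 3)*(d + 4)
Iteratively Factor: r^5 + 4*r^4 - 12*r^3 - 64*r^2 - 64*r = (r - 4)*(r^4 + 8*r^3 + 20*r^2 + 16*r) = (r - 4)*(r + 2)*(r^3 + 6*r^2 + 8*r) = (r - 4)*(r + 2)*(r + 4)*(r^2 + 2*r) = r*(r - 4)*(r + 2)*(r + 4)*(r + 2)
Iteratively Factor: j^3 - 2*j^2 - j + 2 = (j - 2)*(j^2 - 1) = (j - 2)*(j + 1)*(j - 1)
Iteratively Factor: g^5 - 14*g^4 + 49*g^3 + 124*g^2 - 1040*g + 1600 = (g - 4)*(g^4 - 10*g^3 + 9*g^2 + 160*g - 400) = (g - 4)*(g + 4)*(g^3 - 14*g^2 + 65*g - 100) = (g - 5)*(g - 4)*(g + 4)*(g^2 - 9*g + 20) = (g - 5)*(g - 4)^2*(g + 4)*(g - 5)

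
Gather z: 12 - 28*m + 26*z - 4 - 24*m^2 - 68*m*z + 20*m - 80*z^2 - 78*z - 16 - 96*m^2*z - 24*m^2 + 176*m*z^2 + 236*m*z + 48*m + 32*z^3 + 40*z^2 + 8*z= -48*m^2 + 40*m + 32*z^3 + z^2*(176*m - 40) + z*(-96*m^2 + 168*m - 44) - 8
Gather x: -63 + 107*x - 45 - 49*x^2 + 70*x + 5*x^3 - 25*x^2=5*x^3 - 74*x^2 + 177*x - 108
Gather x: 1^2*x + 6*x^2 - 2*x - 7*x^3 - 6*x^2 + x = -7*x^3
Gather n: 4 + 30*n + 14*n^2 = 14*n^2 + 30*n + 4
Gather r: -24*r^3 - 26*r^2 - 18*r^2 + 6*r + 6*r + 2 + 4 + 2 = -24*r^3 - 44*r^2 + 12*r + 8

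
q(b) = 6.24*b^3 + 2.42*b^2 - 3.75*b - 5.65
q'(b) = 18.72*b^2 + 4.84*b - 3.75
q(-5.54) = -971.60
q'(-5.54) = 543.98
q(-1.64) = -20.52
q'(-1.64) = 38.66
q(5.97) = 1385.94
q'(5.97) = 692.34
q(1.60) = 20.10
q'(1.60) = 51.92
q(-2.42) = -70.84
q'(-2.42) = 94.17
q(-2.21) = -52.90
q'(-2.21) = 76.98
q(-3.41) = -212.15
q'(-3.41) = 197.42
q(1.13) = 2.21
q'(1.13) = 25.62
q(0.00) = -5.65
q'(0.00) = -3.75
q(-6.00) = -1243.87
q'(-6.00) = 641.13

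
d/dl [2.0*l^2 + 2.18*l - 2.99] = 4.0*l + 2.18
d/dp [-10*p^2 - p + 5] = -20*p - 1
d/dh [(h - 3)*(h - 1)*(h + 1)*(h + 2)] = 4*h^3 - 3*h^2 - 14*h + 1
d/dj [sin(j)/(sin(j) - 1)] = -cos(j)/(sin(j) - 1)^2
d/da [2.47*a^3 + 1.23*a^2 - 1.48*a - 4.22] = 7.41*a^2 + 2.46*a - 1.48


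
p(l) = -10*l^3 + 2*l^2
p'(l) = -30*l^2 + 4*l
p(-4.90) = 1224.51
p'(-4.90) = -739.90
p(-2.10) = 101.43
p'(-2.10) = -140.70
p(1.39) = -22.99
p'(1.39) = -52.40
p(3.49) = -400.73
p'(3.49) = -351.44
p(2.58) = -158.42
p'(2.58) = -189.37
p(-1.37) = 29.47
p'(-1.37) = -61.79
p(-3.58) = 484.46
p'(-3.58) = -398.81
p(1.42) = -24.60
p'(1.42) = -54.81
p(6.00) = -2088.00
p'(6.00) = -1056.00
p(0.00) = 0.00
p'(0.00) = 0.00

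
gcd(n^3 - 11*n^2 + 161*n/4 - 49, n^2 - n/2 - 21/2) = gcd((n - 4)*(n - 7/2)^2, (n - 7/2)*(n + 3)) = n - 7/2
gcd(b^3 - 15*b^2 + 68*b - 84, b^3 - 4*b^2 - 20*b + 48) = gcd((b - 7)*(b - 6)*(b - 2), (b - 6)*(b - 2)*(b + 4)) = b^2 - 8*b + 12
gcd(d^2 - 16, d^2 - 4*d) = d - 4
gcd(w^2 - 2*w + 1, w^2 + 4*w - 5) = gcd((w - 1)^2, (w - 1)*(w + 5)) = w - 1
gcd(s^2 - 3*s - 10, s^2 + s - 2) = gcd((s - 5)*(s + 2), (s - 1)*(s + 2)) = s + 2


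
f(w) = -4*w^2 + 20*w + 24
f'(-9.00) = 92.00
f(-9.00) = -480.00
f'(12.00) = -76.00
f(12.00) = -312.00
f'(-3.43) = 47.44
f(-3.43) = -91.66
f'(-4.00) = 52.00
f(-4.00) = -120.00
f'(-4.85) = 58.80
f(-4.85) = -167.09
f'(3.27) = -6.16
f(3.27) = 46.63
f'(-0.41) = 23.28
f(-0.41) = 15.13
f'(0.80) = 13.60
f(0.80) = 37.44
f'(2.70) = -1.60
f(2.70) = 48.84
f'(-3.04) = 44.32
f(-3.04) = -73.77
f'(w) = 20 - 8*w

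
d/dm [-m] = -1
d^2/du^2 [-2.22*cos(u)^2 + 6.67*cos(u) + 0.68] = -6.67*cos(u) + 4.44*cos(2*u)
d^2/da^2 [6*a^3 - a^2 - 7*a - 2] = 36*a - 2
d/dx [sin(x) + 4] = cos(x)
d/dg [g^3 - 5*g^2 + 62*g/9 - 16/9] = 3*g^2 - 10*g + 62/9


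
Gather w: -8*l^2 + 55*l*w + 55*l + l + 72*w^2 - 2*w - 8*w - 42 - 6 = -8*l^2 + 56*l + 72*w^2 + w*(55*l - 10) - 48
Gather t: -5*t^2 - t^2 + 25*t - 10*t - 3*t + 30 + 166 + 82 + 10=-6*t^2 + 12*t + 288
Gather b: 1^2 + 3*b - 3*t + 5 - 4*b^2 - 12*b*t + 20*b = -4*b^2 + b*(23 - 12*t) - 3*t + 6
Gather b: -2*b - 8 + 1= -2*b - 7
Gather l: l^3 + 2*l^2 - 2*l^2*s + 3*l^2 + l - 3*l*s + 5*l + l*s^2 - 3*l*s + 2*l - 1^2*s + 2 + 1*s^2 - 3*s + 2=l^3 + l^2*(5 - 2*s) + l*(s^2 - 6*s + 8) + s^2 - 4*s + 4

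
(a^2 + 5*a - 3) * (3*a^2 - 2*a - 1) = 3*a^4 + 13*a^3 - 20*a^2 + a + 3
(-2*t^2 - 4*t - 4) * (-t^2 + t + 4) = 2*t^4 + 2*t^3 - 8*t^2 - 20*t - 16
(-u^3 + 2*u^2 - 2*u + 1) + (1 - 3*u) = -u^3 + 2*u^2 - 5*u + 2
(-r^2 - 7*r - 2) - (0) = -r^2 - 7*r - 2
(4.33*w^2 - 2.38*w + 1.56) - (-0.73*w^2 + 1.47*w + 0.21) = 5.06*w^2 - 3.85*w + 1.35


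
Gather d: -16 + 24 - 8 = 0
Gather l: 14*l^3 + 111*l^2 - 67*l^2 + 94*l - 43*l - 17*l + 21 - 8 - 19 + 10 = 14*l^3 + 44*l^2 + 34*l + 4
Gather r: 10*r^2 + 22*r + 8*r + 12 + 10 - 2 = 10*r^2 + 30*r + 20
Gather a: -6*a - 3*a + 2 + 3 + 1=6 - 9*a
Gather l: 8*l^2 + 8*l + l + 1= 8*l^2 + 9*l + 1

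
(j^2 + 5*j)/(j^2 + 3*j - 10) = j/(j - 2)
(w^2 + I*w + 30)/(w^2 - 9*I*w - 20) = (w + 6*I)/(w - 4*I)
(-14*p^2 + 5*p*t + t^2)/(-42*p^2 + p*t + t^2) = (2*p - t)/(6*p - t)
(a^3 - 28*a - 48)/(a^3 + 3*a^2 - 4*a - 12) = (a^2 - 2*a - 24)/(a^2 + a - 6)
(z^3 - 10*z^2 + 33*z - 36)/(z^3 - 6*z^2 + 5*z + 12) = (z - 3)/(z + 1)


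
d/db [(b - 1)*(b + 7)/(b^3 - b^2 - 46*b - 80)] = ((b - 1)*(b + 7)*(-3*b^2 + 2*b + 46) - 2*(b + 3)*(-b^3 + b^2 + 46*b + 80))/(-b^3 + b^2 + 46*b + 80)^2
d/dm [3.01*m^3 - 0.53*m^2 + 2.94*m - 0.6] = 9.03*m^2 - 1.06*m + 2.94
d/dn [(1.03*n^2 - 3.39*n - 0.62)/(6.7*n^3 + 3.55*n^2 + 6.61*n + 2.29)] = (-6.901*n^4 + 45.426*n^3 + 31.3048*n^2 + 9.1194*n - 3.6649)/(44.89*n^6 + 47.57*n^5 + 101.1765*n^4 + 77.617*n^3 + 59.9511*n^2 + 30.2738*n + 5.2441)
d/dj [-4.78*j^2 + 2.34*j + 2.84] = 2.34 - 9.56*j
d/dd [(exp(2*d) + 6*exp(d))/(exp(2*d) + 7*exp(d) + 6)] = exp(d)/(exp(2*d) + 2*exp(d) + 1)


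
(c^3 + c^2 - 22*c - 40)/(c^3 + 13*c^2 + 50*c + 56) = (c - 5)/(c + 7)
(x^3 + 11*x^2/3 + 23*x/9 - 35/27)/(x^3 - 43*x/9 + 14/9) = (x + 5/3)/(x - 2)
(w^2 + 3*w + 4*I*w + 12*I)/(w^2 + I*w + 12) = (w + 3)/(w - 3*I)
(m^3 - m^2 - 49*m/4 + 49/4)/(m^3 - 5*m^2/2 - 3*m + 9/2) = (4*m^2 - 49)/(2*(2*m^2 - 3*m - 9))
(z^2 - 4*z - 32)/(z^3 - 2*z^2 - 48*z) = (z + 4)/(z*(z + 6))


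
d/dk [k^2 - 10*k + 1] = 2*k - 10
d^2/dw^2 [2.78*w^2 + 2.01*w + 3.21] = 5.56000000000000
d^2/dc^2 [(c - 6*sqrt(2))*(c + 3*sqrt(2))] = 2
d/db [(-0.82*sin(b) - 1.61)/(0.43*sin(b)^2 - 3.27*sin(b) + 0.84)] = (0.3526*sin(b)^2 + 1.3846*sin(b) - 5.9535)*cos(b)/(0.1849*sin(b)^4 - 2.8122*sin(b)^3 + 11.4153*sin(b)^2 - 5.4936*sin(b) + 0.7056)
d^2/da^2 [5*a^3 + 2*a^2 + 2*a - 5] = 30*a + 4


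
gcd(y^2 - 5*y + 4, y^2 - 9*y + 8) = y - 1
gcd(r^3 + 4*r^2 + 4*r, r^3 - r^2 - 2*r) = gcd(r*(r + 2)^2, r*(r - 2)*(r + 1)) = r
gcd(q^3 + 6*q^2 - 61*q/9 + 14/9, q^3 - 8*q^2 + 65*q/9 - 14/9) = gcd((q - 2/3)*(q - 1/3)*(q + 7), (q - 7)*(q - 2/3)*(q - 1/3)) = q^2 - q + 2/9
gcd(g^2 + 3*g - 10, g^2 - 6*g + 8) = g - 2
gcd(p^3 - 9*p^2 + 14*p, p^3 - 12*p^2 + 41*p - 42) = p^2 - 9*p + 14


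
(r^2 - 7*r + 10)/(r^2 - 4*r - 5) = (r - 2)/(r + 1)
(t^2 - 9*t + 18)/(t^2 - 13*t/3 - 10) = 3*(t - 3)/(3*t + 5)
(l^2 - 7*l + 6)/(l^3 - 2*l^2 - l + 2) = (l - 6)/(l^2 - l - 2)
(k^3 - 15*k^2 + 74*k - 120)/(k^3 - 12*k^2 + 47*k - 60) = (k - 6)/(k - 3)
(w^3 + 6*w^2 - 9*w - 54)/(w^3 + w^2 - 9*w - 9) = (w + 6)/(w + 1)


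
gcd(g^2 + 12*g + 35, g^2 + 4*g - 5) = g + 5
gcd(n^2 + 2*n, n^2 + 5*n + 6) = n + 2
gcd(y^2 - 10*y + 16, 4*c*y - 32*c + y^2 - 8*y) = y - 8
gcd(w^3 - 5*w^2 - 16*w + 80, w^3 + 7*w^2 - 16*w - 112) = w^2 - 16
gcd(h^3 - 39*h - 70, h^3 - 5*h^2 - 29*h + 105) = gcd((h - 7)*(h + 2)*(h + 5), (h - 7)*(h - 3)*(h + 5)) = h^2 - 2*h - 35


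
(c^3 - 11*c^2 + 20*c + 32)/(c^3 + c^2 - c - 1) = (c^2 - 12*c + 32)/(c^2 - 1)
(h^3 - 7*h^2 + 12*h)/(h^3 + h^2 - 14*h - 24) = h*(h - 3)/(h^2 + 5*h + 6)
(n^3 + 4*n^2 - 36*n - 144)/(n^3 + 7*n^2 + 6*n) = (n^2 - 2*n - 24)/(n*(n + 1))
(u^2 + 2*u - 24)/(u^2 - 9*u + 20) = (u + 6)/(u - 5)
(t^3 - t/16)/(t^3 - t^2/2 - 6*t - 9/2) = (16*t^3 - t)/(16*t^3 - 8*t^2 - 96*t - 72)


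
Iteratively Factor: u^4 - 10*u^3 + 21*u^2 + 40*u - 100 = (u - 5)*(u^3 - 5*u^2 - 4*u + 20) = (u - 5)*(u - 2)*(u^2 - 3*u - 10) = (u - 5)*(u - 2)*(u + 2)*(u - 5)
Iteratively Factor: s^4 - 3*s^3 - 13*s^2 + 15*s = (s)*(s^3 - 3*s^2 - 13*s + 15) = s*(s - 5)*(s^2 + 2*s - 3) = s*(s - 5)*(s - 1)*(s + 3)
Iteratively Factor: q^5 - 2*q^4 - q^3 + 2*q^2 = (q - 1)*(q^4 - q^3 - 2*q^2) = (q - 1)*(q + 1)*(q^3 - 2*q^2) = q*(q - 1)*(q + 1)*(q^2 - 2*q) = q^2*(q - 1)*(q + 1)*(q - 2)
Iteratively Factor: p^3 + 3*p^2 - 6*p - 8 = (p - 2)*(p^2 + 5*p + 4) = (p - 2)*(p + 4)*(p + 1)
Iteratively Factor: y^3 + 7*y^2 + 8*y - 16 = (y + 4)*(y^2 + 3*y - 4) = (y + 4)^2*(y - 1)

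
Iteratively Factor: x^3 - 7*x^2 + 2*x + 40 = (x - 4)*(x^2 - 3*x - 10) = (x - 4)*(x + 2)*(x - 5)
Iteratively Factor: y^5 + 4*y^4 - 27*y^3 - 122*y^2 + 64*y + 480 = (y + 4)*(y^4 - 27*y^2 - 14*y + 120) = (y + 3)*(y + 4)*(y^3 - 3*y^2 - 18*y + 40) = (y - 5)*(y + 3)*(y + 4)*(y^2 + 2*y - 8) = (y - 5)*(y - 2)*(y + 3)*(y + 4)*(y + 4)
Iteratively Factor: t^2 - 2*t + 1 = (t - 1)*(t - 1)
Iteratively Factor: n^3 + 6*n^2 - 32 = (n + 4)*(n^2 + 2*n - 8) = (n - 2)*(n + 4)*(n + 4)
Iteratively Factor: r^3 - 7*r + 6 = (r - 1)*(r^2 + r - 6) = (r - 2)*(r - 1)*(r + 3)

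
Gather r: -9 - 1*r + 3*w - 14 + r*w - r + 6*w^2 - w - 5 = r*(w - 2) + 6*w^2 + 2*w - 28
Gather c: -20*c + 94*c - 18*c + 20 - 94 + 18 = 56*c - 56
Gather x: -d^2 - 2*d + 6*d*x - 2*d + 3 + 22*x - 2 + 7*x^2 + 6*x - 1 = -d^2 - 4*d + 7*x^2 + x*(6*d + 28)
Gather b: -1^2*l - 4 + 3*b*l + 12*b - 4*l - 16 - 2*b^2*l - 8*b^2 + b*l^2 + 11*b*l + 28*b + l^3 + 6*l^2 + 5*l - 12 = b^2*(-2*l - 8) + b*(l^2 + 14*l + 40) + l^3 + 6*l^2 - 32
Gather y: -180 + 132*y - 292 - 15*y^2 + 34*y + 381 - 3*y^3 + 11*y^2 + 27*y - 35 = -3*y^3 - 4*y^2 + 193*y - 126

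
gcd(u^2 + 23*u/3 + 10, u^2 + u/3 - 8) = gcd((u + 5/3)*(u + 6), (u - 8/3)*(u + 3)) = 1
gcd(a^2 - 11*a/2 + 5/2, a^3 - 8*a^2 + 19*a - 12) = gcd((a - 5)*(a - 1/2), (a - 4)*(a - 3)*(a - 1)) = 1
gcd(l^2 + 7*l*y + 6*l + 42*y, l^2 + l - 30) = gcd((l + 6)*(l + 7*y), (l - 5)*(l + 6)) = l + 6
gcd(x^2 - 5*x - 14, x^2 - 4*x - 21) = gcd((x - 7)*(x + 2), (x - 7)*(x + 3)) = x - 7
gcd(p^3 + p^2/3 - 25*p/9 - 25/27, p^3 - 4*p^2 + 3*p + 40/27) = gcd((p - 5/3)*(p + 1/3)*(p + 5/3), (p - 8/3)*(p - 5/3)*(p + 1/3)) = p^2 - 4*p/3 - 5/9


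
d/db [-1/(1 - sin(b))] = -cos(b)/(sin(b) - 1)^2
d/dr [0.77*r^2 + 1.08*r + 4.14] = 1.54*r + 1.08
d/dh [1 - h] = -1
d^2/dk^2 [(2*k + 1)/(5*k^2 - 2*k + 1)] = 2*(4*(2*k + 1)*(5*k - 1)^2 - (30*k + 1)*(5*k^2 - 2*k + 1))/(5*k^2 - 2*k + 1)^3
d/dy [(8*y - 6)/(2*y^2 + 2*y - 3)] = 4*(-4*y^2 + 6*y - 3)/(4*y^4 + 8*y^3 - 8*y^2 - 12*y + 9)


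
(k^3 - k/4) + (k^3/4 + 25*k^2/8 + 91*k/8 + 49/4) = 5*k^3/4 + 25*k^2/8 + 89*k/8 + 49/4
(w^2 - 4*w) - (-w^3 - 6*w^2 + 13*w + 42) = w^3 + 7*w^2 - 17*w - 42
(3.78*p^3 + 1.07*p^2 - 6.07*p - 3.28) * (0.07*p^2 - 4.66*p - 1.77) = 0.2646*p^5 - 17.5399*p^4 - 12.1017*p^3 + 26.1627*p^2 + 26.0287*p + 5.8056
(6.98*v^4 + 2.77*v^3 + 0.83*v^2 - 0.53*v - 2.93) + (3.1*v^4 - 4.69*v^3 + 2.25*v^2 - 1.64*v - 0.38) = 10.08*v^4 - 1.92*v^3 + 3.08*v^2 - 2.17*v - 3.31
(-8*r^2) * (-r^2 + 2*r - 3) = 8*r^4 - 16*r^3 + 24*r^2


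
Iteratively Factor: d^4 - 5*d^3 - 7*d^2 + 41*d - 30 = (d + 3)*(d^3 - 8*d^2 + 17*d - 10) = (d - 1)*(d + 3)*(d^2 - 7*d + 10) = (d - 5)*(d - 1)*(d + 3)*(d - 2)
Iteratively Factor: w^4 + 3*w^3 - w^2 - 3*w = (w + 3)*(w^3 - w) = (w + 1)*(w + 3)*(w^2 - w) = w*(w + 1)*(w + 3)*(w - 1)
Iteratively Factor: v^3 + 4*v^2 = (v)*(v^2 + 4*v) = v^2*(v + 4)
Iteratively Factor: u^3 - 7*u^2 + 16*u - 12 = (u - 3)*(u^2 - 4*u + 4) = (u - 3)*(u - 2)*(u - 2)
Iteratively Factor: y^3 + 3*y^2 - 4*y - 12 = (y + 2)*(y^2 + y - 6) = (y + 2)*(y + 3)*(y - 2)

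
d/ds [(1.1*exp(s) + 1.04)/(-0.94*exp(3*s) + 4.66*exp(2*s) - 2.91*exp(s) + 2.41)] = (2.068*exp(3*s) - 2.1932*exp(2*s) - 9.6928*exp(s) + 5.6774)*exp(s)/(0.8836*exp(6*s) - 8.7608*exp(5*s) + 27.1864*exp(4*s) - 31.652*exp(3*s) + 30.9293*exp(2*s) - 14.0262*exp(s) + 5.8081)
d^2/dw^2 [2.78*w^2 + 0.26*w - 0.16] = 5.56000000000000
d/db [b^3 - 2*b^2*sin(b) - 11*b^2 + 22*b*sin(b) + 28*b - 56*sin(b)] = -2*b^2*cos(b) + 3*b^2 - 4*b*sin(b) + 22*b*cos(b) - 22*b + 22*sin(b) - 56*cos(b) + 28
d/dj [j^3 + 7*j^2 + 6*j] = 3*j^2 + 14*j + 6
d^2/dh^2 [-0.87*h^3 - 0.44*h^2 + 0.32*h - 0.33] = -5.22*h - 0.88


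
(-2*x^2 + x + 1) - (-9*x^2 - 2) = 7*x^2 + x + 3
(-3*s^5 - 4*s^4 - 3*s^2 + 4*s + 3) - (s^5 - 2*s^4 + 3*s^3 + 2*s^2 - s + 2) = -4*s^5 - 2*s^4 - 3*s^3 - 5*s^2 + 5*s + 1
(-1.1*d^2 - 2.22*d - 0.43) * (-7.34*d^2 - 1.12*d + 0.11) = 8.074*d^4 + 17.5268*d^3 + 5.5216*d^2 + 0.2374*d - 0.0473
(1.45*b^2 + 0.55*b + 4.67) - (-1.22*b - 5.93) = 1.45*b^2 + 1.77*b + 10.6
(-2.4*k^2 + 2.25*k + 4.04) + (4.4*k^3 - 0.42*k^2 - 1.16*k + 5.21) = 4.4*k^3 - 2.82*k^2 + 1.09*k + 9.25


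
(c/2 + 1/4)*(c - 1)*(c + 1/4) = c^3/2 - c^2/8 - 5*c/16 - 1/16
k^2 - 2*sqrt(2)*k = k*(k - 2*sqrt(2))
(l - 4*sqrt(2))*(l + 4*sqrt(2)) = l^2 - 32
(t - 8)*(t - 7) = t^2 - 15*t + 56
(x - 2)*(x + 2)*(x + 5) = x^3 + 5*x^2 - 4*x - 20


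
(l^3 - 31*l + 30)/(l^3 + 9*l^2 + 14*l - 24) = (l - 5)/(l + 4)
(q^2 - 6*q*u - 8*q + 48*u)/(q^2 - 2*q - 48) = (q - 6*u)/(q + 6)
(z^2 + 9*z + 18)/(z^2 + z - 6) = (z + 6)/(z - 2)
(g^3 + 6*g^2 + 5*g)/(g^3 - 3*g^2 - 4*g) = (g + 5)/(g - 4)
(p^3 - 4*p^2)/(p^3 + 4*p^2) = (p - 4)/(p + 4)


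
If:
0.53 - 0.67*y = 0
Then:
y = 0.79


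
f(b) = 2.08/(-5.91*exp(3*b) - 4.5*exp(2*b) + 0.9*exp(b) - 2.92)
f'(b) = 2.08*(17.73*exp(3*b) + 9.0*exp(2*b) - 0.9*exp(b))/(-5.91*exp(3*b) - 4.5*exp(2*b) + 0.9*exp(b) - 2.92)^2 = (36.8784*exp(2*b) + 18.72*exp(b) - 1.872)*exp(b)/(5.91*exp(3*b) + 4.5*exp(2*b) - 0.9*exp(b) + 2.92)^2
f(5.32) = -0.00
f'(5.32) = 0.00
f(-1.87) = -0.71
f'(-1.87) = 0.03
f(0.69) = -0.03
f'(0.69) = 0.08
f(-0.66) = -0.47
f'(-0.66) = 0.46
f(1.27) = -0.01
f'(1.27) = 0.02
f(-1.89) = -0.72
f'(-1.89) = 0.03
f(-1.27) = -0.66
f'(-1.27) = 0.18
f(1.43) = -0.00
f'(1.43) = 0.01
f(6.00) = 0.00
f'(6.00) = 0.00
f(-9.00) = -0.71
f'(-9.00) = 0.00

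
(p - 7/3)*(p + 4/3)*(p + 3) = p^3 + 2*p^2 - 55*p/9 - 28/3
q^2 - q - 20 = (q - 5)*(q + 4)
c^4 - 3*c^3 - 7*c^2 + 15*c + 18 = (c - 3)^2*(c + 1)*(c + 2)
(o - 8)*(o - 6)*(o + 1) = o^3 - 13*o^2 + 34*o + 48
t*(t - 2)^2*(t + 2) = t^4 - 2*t^3 - 4*t^2 + 8*t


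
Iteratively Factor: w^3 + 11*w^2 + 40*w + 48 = (w + 3)*(w^2 + 8*w + 16) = (w + 3)*(w + 4)*(w + 4)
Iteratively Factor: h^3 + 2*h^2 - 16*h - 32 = (h + 2)*(h^2 - 16) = (h - 4)*(h + 2)*(h + 4)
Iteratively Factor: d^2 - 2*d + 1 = (d - 1)*(d - 1)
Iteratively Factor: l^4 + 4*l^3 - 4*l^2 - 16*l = (l - 2)*(l^3 + 6*l^2 + 8*l) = (l - 2)*(l + 2)*(l^2 + 4*l) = l*(l - 2)*(l + 2)*(l + 4)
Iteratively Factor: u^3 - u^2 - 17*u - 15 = (u + 3)*(u^2 - 4*u - 5) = (u - 5)*(u + 3)*(u + 1)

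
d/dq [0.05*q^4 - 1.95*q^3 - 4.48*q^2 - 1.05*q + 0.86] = 0.2*q^3 - 5.85*q^2 - 8.96*q - 1.05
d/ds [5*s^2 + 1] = 10*s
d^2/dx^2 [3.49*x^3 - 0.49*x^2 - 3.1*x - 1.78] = 20.94*x - 0.98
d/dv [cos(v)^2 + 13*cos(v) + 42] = -(2*cos(v) + 13)*sin(v)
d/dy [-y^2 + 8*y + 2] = 8 - 2*y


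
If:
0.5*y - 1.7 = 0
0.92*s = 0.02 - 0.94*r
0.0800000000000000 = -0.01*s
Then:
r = 7.85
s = -8.00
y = 3.40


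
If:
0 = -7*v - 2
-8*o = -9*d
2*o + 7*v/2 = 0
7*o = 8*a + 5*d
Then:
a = 23/144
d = 4/9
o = 1/2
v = -2/7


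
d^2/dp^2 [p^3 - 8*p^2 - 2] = 6*p - 16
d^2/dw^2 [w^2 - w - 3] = 2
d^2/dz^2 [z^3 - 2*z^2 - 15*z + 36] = 6*z - 4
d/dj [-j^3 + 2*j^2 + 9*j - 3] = -3*j^2 + 4*j + 9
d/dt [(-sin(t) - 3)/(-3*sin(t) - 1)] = -8*cos(t)/(3*sin(t) + 1)^2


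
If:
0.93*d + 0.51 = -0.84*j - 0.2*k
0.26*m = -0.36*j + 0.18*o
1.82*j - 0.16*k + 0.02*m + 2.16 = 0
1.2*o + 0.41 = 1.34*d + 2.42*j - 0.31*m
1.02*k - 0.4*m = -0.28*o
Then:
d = 0.34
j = -1.13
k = 0.62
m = 0.01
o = -2.25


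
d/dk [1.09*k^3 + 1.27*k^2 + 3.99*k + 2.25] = 3.27*k^2 + 2.54*k + 3.99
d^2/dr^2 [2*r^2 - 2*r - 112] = 4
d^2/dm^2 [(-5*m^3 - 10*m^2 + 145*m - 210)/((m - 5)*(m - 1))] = 20*(-7*m^3 - 3*m^2 + 123*m - 241)/(m^6 - 18*m^5 + 123*m^4 - 396*m^3 + 615*m^2 - 450*m + 125)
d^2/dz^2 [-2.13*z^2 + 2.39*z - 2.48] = -4.26000000000000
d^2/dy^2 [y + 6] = 0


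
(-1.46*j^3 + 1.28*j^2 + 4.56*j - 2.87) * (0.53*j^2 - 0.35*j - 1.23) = -0.7738*j^5 + 1.1894*j^4 + 3.7646*j^3 - 4.6915*j^2 - 4.6043*j + 3.5301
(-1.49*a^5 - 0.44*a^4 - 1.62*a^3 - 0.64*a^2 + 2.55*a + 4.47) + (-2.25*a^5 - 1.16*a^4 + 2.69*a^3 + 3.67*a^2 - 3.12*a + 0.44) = -3.74*a^5 - 1.6*a^4 + 1.07*a^3 + 3.03*a^2 - 0.57*a + 4.91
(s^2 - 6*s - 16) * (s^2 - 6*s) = s^4 - 12*s^3 + 20*s^2 + 96*s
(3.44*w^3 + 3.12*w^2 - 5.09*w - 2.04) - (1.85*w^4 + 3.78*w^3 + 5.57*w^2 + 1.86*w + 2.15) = -1.85*w^4 - 0.34*w^3 - 2.45*w^2 - 6.95*w - 4.19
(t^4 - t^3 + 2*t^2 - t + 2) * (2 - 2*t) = -2*t^5 + 4*t^4 - 6*t^3 + 6*t^2 - 6*t + 4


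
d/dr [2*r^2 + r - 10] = 4*r + 1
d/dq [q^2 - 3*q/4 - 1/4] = 2*q - 3/4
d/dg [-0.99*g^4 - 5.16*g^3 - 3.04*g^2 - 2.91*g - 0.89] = -3.96*g^3 - 15.48*g^2 - 6.08*g - 2.91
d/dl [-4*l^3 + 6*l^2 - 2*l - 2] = -12*l^2 + 12*l - 2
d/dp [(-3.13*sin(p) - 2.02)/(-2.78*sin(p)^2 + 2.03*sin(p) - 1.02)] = (-8.7014*sin(p)^2 - 11.2312*sin(p) + 7.2932)*cos(p)/(7.7284*sin(p)^4 - 11.2868*sin(p)^3 + 9.7921*sin(p)^2 - 4.1412*sin(p) + 1.0404)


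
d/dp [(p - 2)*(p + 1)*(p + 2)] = 3*p^2 + 2*p - 4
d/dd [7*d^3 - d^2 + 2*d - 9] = 21*d^2 - 2*d + 2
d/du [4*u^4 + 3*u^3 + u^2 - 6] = u*(16*u^2 + 9*u + 2)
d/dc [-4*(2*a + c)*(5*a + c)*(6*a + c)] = -208*a^2 - 104*a*c - 12*c^2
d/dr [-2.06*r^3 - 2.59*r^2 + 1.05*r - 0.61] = -6.18*r^2 - 5.18*r + 1.05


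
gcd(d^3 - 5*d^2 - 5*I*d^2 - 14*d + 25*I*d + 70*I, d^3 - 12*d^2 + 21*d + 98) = d^2 - 5*d - 14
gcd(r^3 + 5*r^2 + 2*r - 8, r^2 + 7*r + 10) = r + 2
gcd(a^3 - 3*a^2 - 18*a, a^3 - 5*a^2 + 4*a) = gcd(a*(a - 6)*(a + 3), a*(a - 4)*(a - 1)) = a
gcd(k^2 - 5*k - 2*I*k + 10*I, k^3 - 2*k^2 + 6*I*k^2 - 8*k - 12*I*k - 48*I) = 1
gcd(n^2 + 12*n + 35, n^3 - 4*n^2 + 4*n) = 1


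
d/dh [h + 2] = 1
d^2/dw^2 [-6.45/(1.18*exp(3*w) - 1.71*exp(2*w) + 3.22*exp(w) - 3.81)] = (-6.45*(3.54*exp(2*w) - 3.42*exp(w) + 3.22)*(7.08*exp(2*w) - 6.84*exp(w) + 6.44)*exp(w) + (68.499*exp(2*w) - 44.118*exp(w) + 20.769)*(1.18*exp(3*w) - 1.71*exp(2*w) + 3.22*exp(w) - 3.81))*exp(w)/(1.18*exp(3*w) - 1.71*exp(2*w) + 3.22*exp(w) - 3.81)^3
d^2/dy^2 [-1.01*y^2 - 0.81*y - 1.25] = -2.02000000000000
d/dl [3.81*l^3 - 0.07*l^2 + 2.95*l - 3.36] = 11.43*l^2 - 0.14*l + 2.95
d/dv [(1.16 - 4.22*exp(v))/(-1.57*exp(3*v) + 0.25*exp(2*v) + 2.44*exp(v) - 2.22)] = (-13.2508*exp(3*v) + 6.5186*exp(2*v) - 0.58*exp(v) + 6.538)*exp(v)/(2.4649*exp(6*v) - 0.785*exp(5*v) - 7.5991*exp(4*v) + 8.1908*exp(3*v) + 4.8436*exp(2*v) - 10.8336*exp(v) + 4.9284)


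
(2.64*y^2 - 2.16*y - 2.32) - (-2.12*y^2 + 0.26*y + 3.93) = 4.76*y^2 - 2.42*y - 6.25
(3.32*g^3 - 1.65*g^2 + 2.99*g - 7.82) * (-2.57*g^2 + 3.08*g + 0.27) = -8.5324*g^5 + 14.4661*g^4 - 11.8699*g^3 + 28.8611*g^2 - 23.2783*g - 2.1114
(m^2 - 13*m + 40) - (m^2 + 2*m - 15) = 55 - 15*m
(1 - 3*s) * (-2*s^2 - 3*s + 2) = 6*s^3 + 7*s^2 - 9*s + 2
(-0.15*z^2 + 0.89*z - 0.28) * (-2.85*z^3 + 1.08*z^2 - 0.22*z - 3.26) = 0.4275*z^5 - 2.6985*z^4 + 1.7922*z^3 - 0.00920000000000015*z^2 - 2.8398*z + 0.9128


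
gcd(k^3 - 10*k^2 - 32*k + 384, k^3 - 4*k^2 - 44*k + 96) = k^2 - 2*k - 48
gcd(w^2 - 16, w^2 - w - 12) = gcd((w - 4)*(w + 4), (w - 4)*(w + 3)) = w - 4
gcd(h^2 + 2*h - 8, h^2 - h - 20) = h + 4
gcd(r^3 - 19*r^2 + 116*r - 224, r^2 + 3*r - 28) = r - 4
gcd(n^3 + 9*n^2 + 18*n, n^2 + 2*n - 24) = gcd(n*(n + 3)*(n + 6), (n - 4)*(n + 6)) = n + 6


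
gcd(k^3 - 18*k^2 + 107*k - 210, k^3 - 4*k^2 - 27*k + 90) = k - 6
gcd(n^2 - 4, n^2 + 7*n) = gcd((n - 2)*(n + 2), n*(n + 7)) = 1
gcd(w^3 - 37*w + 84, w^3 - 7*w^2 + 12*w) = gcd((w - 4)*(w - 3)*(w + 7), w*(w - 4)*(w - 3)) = w^2 - 7*w + 12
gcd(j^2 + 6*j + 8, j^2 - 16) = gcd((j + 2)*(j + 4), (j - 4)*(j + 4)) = j + 4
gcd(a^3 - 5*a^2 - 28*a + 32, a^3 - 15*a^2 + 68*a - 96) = a - 8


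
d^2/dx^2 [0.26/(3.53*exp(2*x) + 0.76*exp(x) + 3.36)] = (-(3.6712*exp(x) + 0.1976)*(3.53*exp(2*x) + 0.76*exp(x) + 3.36) + 0.26*(7.06*exp(x) + 0.76)*(14.12*exp(x) + 1.52)*exp(x))*exp(x)/(3.53*exp(2*x) + 0.76*exp(x) + 3.36)^3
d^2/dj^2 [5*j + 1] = 0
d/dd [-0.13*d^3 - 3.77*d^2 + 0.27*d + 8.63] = -0.39*d^2 - 7.54*d + 0.27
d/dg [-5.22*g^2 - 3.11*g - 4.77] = -10.44*g - 3.11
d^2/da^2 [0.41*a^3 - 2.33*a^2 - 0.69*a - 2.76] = 2.46*a - 4.66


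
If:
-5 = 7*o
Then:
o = -5/7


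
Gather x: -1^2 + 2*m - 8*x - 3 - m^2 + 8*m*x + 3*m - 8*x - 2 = -m^2 + 5*m + x*(8*m - 16) - 6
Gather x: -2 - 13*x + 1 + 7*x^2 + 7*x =7*x^2 - 6*x - 1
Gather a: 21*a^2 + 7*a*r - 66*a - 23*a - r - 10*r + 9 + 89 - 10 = 21*a^2 + a*(7*r - 89) - 11*r + 88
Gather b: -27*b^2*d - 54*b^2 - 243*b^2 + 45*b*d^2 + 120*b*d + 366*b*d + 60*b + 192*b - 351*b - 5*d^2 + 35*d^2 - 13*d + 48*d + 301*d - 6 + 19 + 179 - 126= b^2*(-27*d - 297) + b*(45*d^2 + 486*d - 99) + 30*d^2 + 336*d + 66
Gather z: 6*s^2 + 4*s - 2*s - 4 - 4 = 6*s^2 + 2*s - 8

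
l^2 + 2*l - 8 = (l - 2)*(l + 4)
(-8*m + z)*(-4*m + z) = 32*m^2 - 12*m*z + z^2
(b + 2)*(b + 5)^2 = b^3 + 12*b^2 + 45*b + 50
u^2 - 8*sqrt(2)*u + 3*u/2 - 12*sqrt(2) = (u + 3/2)*(u - 8*sqrt(2))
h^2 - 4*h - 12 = (h - 6)*(h + 2)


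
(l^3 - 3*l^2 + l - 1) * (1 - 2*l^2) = -2*l^5 + 6*l^4 - l^3 - l^2 + l - 1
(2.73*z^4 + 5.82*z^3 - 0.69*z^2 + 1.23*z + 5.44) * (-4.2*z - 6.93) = -11.466*z^5 - 43.3629*z^4 - 37.4346*z^3 - 0.384300000000001*z^2 - 31.3719*z - 37.6992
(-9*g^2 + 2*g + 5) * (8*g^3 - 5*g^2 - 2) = -72*g^5 + 61*g^4 + 30*g^3 - 7*g^2 - 4*g - 10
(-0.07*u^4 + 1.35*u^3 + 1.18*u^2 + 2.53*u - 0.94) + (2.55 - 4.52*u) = -0.07*u^4 + 1.35*u^3 + 1.18*u^2 - 1.99*u + 1.61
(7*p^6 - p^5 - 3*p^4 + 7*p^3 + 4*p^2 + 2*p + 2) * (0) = 0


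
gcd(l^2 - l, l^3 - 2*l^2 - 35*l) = l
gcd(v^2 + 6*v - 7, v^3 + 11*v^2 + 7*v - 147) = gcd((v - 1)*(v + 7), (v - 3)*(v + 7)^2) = v + 7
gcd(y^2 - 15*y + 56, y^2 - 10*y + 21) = y - 7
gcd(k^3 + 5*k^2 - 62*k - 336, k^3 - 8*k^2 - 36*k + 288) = k^2 - 2*k - 48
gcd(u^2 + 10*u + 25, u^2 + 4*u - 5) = u + 5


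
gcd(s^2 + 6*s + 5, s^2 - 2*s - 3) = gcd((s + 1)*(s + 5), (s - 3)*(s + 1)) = s + 1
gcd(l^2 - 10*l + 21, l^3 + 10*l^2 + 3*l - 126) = l - 3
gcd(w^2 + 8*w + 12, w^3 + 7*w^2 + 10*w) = w + 2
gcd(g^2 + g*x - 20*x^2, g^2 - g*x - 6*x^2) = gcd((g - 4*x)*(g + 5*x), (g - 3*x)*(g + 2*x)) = 1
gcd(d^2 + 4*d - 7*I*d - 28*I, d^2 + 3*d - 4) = d + 4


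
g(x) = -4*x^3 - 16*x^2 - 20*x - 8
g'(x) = -12*x^2 - 32*x - 20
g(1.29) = -69.01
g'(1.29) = -81.25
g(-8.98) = 1777.96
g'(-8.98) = -700.32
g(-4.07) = 78.04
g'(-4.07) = -88.54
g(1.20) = -61.95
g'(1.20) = -75.68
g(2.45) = -211.86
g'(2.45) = -170.43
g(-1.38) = -0.36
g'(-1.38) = 1.31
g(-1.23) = -0.16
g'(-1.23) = 1.21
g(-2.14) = 0.73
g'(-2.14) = -6.48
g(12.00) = -9464.00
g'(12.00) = -2132.00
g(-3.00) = 16.00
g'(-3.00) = -32.00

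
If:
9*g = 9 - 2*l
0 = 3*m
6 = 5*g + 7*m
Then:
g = 6/5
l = -9/10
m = 0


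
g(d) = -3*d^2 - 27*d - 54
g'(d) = -6*d - 27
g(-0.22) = -48.21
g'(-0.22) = -25.68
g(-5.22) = 5.19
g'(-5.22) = 4.32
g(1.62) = -105.61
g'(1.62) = -36.72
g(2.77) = -151.81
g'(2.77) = -43.62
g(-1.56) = -19.18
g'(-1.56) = -17.64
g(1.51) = -101.61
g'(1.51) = -36.06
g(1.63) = -105.98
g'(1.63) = -36.78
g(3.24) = -172.97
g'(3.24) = -46.44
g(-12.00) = -162.00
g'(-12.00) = 45.00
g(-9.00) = -54.00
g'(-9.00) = 27.00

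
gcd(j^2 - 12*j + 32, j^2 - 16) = j - 4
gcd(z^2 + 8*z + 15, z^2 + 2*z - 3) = z + 3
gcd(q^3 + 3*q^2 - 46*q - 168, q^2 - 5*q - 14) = q - 7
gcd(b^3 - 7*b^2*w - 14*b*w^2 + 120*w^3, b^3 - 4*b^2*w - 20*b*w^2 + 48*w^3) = -b^2 + 2*b*w + 24*w^2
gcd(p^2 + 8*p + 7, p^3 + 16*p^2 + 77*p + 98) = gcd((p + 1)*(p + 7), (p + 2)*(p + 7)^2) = p + 7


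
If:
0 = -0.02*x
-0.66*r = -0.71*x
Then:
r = 0.00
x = 0.00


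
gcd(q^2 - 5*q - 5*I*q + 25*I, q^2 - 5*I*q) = q - 5*I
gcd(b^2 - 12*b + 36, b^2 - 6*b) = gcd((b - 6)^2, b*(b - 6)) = b - 6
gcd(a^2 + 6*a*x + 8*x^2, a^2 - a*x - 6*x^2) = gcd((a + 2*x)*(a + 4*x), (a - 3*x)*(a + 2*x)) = a + 2*x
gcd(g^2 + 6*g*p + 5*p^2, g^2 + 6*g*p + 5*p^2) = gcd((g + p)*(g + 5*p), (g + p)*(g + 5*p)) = g^2 + 6*g*p + 5*p^2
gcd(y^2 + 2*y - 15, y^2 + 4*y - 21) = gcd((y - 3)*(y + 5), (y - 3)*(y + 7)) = y - 3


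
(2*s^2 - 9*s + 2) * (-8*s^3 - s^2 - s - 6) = -16*s^5 + 70*s^4 - 9*s^3 - 5*s^2 + 52*s - 12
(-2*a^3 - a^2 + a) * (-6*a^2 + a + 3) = 12*a^5 + 4*a^4 - 13*a^3 - 2*a^2 + 3*a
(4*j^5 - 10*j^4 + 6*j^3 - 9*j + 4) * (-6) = -24*j^5 + 60*j^4 - 36*j^3 + 54*j - 24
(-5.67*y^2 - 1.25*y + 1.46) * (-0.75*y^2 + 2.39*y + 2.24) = 4.2525*y^4 - 12.6138*y^3 - 16.7833*y^2 + 0.6894*y + 3.2704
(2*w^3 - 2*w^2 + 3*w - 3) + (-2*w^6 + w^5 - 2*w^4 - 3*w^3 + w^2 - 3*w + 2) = -2*w^6 + w^5 - 2*w^4 - w^3 - w^2 - 1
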